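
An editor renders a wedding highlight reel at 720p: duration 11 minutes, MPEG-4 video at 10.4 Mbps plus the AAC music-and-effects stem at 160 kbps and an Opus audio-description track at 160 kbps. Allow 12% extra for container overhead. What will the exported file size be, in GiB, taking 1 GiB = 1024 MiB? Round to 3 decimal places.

11 min = 660 s
Audio total: 160 + 160 = 320 kbps = 0.320 Mbps.
Total bitrate: 10.4 + 0.320 = 10.720 Mbps.
Stream data: 10.720 Mbps × 660 s = 7075.2 Mb.
With 12% container overhead: ×1.12.
7,924 Mb = 990,528,000 bytes ÷ 1,073,741,824 = 0.9225 GiB.

0.923 GiB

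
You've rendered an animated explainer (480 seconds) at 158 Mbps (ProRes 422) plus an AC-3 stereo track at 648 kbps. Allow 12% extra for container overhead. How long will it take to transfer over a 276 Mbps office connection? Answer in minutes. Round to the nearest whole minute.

Audio: 648 kbps = 0.648 Mbps.
Total bitrate: 158.648 Mbps.
File: 158.648 Mbps × 480 s = 76151.0 Mb.
With 12% container overhead: ×1.12. → 85289.2 Mb.
At 276 Mbps: 85289.2 / 276 = 309.0 s ≈ 5.15 minutes.

5 minutes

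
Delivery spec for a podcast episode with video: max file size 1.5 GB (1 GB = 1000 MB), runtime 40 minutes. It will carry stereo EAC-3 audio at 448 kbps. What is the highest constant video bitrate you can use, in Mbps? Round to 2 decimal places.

4.55 Mbps

Budget: 1.5 GB = 12000.0 Mb.
40 min = 2400 s
Total bitrate budget: 12000.0 Mb / 2400 s = 5.000 Mbps.
Audio: 448 kbps = 0.448 Mbps.
Video: 5.000 − 0.448 = 4.552 Mbps.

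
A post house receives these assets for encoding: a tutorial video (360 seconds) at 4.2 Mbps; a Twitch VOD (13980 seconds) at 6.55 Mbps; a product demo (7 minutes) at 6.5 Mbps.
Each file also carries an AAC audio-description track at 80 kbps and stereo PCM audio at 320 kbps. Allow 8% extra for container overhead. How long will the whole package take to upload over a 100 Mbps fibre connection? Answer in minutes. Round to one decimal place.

Audio total: 80 + 320 = 400 kbps = 0.400 Mbps.
tutorial video: 4.600 Mbps × 360 s × 1.08 = 1788.5 Mb
Twitch VOD: 6.950 Mbps × 13980 s × 1.08 = 104933.9 Mb
product demo: 6.900 Mbps × 420 s × 1.08 = 3129.8 Mb
Total: 109852.2 Mb = 13731.5 MB.
At 100 Mbps: 109852.2 / 100 = 1099 s ≈ 18.3 minutes.

18.3 minutes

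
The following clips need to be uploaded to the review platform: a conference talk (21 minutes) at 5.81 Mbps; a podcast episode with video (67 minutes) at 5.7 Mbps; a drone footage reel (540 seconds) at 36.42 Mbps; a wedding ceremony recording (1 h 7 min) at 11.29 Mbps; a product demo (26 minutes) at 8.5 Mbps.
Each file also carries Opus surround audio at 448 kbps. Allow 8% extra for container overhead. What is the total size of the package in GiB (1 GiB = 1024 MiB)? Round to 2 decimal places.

Audio: 448 kbps = 0.448 Mbps.
conference talk: 6.258 Mbps × 1260 s × 1.08 = 8515.9 Mb
podcast episode with video: 6.148 Mbps × 4020 s × 1.08 = 26692.2 Mb
drone footage reel: 36.868 Mbps × 540 s × 1.08 = 21501.4 Mb
wedding ceremony recording: 11.738 Mbps × 4020 s × 1.08 = 50961.7 Mb
product demo: 8.948 Mbps × 1560 s × 1.08 = 15075.6 Mb
Total: 122746.8 Mb = 15343.3 MB.
= 14.29 GiB.

14.29 GiB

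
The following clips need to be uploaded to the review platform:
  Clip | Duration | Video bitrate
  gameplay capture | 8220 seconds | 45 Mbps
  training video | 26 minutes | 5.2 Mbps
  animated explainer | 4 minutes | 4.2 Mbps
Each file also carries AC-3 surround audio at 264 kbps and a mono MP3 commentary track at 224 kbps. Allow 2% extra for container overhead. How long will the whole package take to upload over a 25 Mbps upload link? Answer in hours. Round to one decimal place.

4.4 hours

Audio total: 264 + 224 = 488 kbps = 0.488 Mbps.
gameplay capture: 45.488 Mbps × 8220 s × 1.02 = 381389.6 Mb
training video: 5.688 Mbps × 1560 s × 1.02 = 9050.7 Mb
animated explainer: 4.688 Mbps × 240 s × 1.02 = 1147.6 Mb
Total: 391588.0 Mb = 48948.5 MB.
At 25 Mbps: 391588.0 / 25 = 15664 s ≈ 4.35 hours.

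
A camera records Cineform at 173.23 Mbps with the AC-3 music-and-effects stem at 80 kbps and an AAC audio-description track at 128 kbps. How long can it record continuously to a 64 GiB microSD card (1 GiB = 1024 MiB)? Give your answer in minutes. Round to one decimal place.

52.8 minutes

Audio total: 80 + 128 = 208 kbps = 0.208 Mbps.
Total bitrate: 173.23 + 0.208 = 173.438 Mbps.
Capacity: 64 GiB = 549,756 Mb.
Recording time: 549,756 / 173.438 = 3,170 s ≈ 52.8 minutes.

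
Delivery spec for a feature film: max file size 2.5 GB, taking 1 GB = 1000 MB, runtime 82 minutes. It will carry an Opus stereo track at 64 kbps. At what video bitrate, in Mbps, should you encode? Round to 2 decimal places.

4.00 Mbps

Budget: 2.5 GB = 20000.0 Mb.
82 min = 4920 s
Total bitrate budget: 20000.0 Mb / 4920 s = 4.065 Mbps.
Audio: 64 kbps = 0.064 Mbps.
Video: 4.065 − 0.064 = 4.001 Mbps.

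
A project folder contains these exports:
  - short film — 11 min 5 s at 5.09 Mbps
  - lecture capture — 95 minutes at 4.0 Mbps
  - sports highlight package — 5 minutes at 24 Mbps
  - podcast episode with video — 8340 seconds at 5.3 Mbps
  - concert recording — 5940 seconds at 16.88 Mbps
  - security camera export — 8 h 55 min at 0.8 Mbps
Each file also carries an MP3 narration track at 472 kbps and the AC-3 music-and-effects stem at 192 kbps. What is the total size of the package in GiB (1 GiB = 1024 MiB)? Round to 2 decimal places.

27.79 GiB

Audio total: 472 + 192 = 664 kbps = 0.664 Mbps.
short film: 5.754 Mbps × 665 s = 3826.4 Mb
lecture capture: 4.664 Mbps × 5700 s = 26584.8 Mb
sports highlight package: 24.664 Mbps × 300 s = 7399.2 Mb
podcast episode with video: 5.964 Mbps × 8340 s = 49739.8 Mb
concert recording: 17.544 Mbps × 5940 s = 104211.4 Mb
security camera export: 1.464 Mbps × 32100 s = 46994.4 Mb
Total: 238755.9 Mb = 29844.5 MB.
= 27.79 GiB.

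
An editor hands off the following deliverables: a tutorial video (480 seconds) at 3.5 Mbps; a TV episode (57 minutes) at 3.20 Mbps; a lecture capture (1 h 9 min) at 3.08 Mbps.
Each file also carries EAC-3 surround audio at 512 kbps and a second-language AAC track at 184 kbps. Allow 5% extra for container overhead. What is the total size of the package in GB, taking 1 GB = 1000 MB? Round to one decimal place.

Audio total: 512 + 184 = 696 kbps = 0.696 Mbps.
tutorial video: 4.196 Mbps × 480 s × 1.05 = 2114.8 Mb
TV episode: 3.896 Mbps × 3420 s × 1.05 = 13990.5 Mb
lecture capture: 3.776 Mbps × 4140 s × 1.05 = 16414.3 Mb
Total: 32519.6 Mb = 4064.9 MB.
= 4.065 GB.

4.1 GB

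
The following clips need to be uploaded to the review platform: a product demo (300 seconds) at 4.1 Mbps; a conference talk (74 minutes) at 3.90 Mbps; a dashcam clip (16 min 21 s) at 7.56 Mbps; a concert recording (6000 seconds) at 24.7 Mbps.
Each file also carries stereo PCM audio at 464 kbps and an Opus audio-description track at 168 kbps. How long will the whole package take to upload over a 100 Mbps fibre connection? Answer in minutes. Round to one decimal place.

30.3 minutes

Audio total: 464 + 168 = 632 kbps = 0.632 Mbps.
product demo: 4.732 Mbps × 300 s = 1419.6 Mb
conference talk: 4.532 Mbps × 4440 s = 20122.1 Mb
dashcam clip: 8.192 Mbps × 981 s = 8036.4 Mb
concert recording: 25.332 Mbps × 6000 s = 151992.0 Mb
Total: 181570.0 Mb = 22696.3 MB.
At 100 Mbps: 181570.0 / 100 = 1816 s ≈ 30.3 minutes.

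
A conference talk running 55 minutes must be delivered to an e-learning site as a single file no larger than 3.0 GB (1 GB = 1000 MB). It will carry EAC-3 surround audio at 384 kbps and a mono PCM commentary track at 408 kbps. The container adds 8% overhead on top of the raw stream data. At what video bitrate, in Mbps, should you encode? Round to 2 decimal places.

5.94 Mbps

Budget: 3.0 GB = 24000.0 Mb.
Stream payload after overhead: 24000.0 / 1.08 = 22222.2 Mb.
55 min = 3300 s
Total bitrate budget: 22222.2 Mb / 3300 s = 6.734 Mbps.
Audio total: 384 + 408 = 792 kbps = 0.792 Mbps.
Video: 6.734 − 0.792 = 5.942 Mbps.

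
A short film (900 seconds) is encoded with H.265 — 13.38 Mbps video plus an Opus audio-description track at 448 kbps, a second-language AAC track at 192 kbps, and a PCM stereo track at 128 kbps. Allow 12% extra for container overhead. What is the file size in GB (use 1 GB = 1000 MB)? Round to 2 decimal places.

Audio total: 448 + 192 + 128 = 768 kbps = 0.768 Mbps.
Total bitrate: 13.38 + 0.768 = 14.148 Mbps.
Stream data: 14.148 Mbps × 900 s = 12733.2 Mb.
With 12% container overhead: ×1.12.
14,261 Mb ÷ 8 = 1,783 MB → 1.783 GB.

1.78 GB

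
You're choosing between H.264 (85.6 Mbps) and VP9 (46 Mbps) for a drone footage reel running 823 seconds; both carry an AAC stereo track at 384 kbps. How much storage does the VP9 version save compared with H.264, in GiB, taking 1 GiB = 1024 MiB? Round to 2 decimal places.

Audio: 384 kbps = 0.384 Mbps.
H.264: 85.984 Mbps × 823 s = 70764.8 Mb = 8.238 GiB.
VP9: 46.384 Mbps × 823 s = 38174.0 Mb = 4.444 GiB.
Saving: 8.238 − 4.444 = 3.794 GiB.

3.79 GiB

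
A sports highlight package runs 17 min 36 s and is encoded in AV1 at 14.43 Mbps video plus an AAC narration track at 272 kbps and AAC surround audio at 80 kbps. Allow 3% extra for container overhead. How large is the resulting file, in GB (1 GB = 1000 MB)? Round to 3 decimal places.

2.010 GB

17 min 36 s = 1056 s
Audio total: 272 + 80 = 352 kbps = 0.352 Mbps.
Total bitrate: 14.43 + 0.352 = 14.782 Mbps.
Stream data: 14.782 Mbps × 1056 s = 15609.8 Mb.
With 3% container overhead: ×1.03.
16,078 Mb ÷ 8 = 2,010 MB → 2.010 GB.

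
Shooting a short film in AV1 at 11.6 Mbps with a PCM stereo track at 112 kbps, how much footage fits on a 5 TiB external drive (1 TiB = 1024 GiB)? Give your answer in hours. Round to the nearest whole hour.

1043 hours

Audio: 112 kbps = 0.112 Mbps.
Total bitrate: 11.6 + 0.112 = 11.712 Mbps.
Capacity: 5 TiB = 43,980,465 Mb.
Recording time: 43,980,465 / 11.712 = 3,755,163 s ≈ 1,043 hours.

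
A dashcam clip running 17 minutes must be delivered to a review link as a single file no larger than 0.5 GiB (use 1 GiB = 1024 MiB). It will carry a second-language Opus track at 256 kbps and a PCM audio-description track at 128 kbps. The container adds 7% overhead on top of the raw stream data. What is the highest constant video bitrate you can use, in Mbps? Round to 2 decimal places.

3.55 Mbps

Budget: 0.5 GiB = 4295.0 Mb.
Stream payload after overhead: 4295.0 / 1.07 = 4014.0 Mb.
17 min = 1020 s
Total bitrate budget: 4014.0 Mb / 1020 s = 3.935 Mbps.
Audio total: 256 + 128 = 384 kbps = 0.384 Mbps.
Video: 3.935 − 0.384 = 3.551 Mbps.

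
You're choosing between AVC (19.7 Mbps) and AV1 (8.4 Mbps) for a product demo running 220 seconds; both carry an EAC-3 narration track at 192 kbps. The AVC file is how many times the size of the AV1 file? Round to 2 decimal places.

Audio: 192 kbps = 0.192 Mbps.
AVC: 19.892 Mbps × 220 s = 4376.2 Mb = 0.509 GiB.
AV1: 8.592 Mbps × 220 s = 1890.2 Mb = 0.220 GiB.
Ratio: 0.509 / 0.220 = 2.315.

2.32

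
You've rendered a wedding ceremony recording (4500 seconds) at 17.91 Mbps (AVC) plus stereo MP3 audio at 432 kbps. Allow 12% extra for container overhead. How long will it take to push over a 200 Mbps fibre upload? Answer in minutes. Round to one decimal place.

7.7 minutes

Audio: 432 kbps = 0.432 Mbps.
Total bitrate: 18.342 Mbps.
File: 18.342 Mbps × 4500 s = 82539.0 Mb.
With 12% container overhead: ×1.12. → 92443.7 Mb.
At 200 Mbps: 92443.7 / 200 = 462.2 s ≈ 7.7 minutes.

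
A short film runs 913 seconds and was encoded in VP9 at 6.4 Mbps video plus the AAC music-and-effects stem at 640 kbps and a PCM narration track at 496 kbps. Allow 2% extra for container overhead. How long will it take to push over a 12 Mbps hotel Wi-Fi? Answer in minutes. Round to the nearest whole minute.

Audio total: 640 + 496 = 1136 kbps = 1.136 Mbps.
Total bitrate: 7.536 Mbps.
File: 7.536 Mbps × 913 s = 6880.4 Mb.
With 2% container overhead: ×1.02. → 7018.0 Mb.
At 12 Mbps: 7018.0 / 12 = 584.8 s ≈ 9.75 minutes.

10 minutes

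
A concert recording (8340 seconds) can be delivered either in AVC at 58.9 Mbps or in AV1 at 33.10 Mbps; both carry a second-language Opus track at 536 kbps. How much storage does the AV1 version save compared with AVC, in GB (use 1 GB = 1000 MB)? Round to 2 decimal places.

26.90 GB

Audio: 536 kbps = 0.536 Mbps.
AVC: 59.436 Mbps × 8340 s = 495696.2 Mb = 61.962 GB.
AV1: 33.636 Mbps × 8340 s = 280524.2 Mb = 35.066 GB.
Saving: 61.962 − 35.066 = 26.896 GB.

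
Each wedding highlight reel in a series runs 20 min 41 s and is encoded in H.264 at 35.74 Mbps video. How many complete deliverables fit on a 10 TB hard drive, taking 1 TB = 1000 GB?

20 min 41 s = 1241 s
Per item: 35.740 Mbps × 1241 s = 44,353 Mb = 5,544 MB.
Capacity: 10 TB = 80,000,000 Mb; 1803.70 items → 1803 complete.

1803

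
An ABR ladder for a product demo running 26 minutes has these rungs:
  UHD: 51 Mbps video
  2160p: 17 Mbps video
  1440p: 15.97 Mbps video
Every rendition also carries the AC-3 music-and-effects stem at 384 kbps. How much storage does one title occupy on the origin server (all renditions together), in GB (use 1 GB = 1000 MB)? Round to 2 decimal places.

26 min = 1560 s
Audio: 384 kbps = 0.384 Mbps.
Sum of rendition bitrates: (51+0.384) + (17+0.384) + (15.97+0.384) = 85.122 Mbps.
× 1560 s = 132,790 Mb = 16,599 MB = 16.60 GB.

16.60 GB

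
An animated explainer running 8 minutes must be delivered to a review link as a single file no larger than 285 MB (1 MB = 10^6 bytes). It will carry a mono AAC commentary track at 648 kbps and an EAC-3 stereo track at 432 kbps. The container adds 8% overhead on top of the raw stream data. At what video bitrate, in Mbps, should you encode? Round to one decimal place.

3.3 Mbps

Budget: 285 MB = 2280.0 Mb.
Stream payload after overhead: 2280.0 / 1.08 = 2111.1 Mb.
8 min = 480 s
Total bitrate budget: 2111.1 Mb / 480 s = 4.398 Mbps.
Audio total: 648 + 432 = 1080 kbps = 1.080 Mbps.
Video: 4.398 − 1.080 = 3.318 Mbps.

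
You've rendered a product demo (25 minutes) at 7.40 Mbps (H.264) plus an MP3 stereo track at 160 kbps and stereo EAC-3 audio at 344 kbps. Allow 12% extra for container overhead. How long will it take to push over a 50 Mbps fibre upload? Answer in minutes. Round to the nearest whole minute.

25 min = 1500 s
Audio total: 160 + 344 = 504 kbps = 0.504 Mbps.
Total bitrate: 7.904 Mbps.
File: 7.904 Mbps × 1500 s = 11856.0 Mb.
With 12% container overhead: ×1.12. → 13278.7 Mb.
At 50 Mbps: 13278.7 / 50 = 265.6 s ≈ 4.43 minutes.

4 minutes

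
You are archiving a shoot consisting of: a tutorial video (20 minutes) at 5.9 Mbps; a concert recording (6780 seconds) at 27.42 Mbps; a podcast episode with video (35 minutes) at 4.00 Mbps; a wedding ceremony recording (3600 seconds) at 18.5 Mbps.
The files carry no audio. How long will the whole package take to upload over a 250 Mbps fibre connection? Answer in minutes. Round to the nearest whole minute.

tutorial video: 5.900 Mbps × 1200 s = 7080.0 Mb
concert recording: 27.420 Mbps × 6780 s = 185907.6 Mb
podcast episode with video: 4.000 Mbps × 2100 s = 8400.0 Mb
wedding ceremony recording: 18.500 Mbps × 3600 s = 66600.0 Mb
Total: 267987.6 Mb = 33498.4 MB.
At 250 Mbps: 267987.6 / 250 = 1072 s ≈ 17.9 minutes.

18 minutes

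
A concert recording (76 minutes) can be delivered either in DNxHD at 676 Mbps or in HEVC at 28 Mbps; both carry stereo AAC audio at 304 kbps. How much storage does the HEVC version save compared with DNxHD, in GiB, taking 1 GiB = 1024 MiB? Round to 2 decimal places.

76 min = 4560 s
Audio: 304 kbps = 0.304 Mbps.
DNxHD: 676.304 Mbps × 4560 s = 3083946.2 Mb = 359.019 GiB.
HEVC: 28.304 Mbps × 4560 s = 129066.2 Mb = 15.025 GiB.
Saving: 359.019 − 15.025 = 343.993 GiB.

343.99 GiB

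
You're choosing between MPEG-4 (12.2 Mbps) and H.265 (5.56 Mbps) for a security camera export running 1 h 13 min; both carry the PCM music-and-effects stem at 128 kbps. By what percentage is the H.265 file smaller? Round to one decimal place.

53.9%

1 h 13 min = 73 min = 4380 s
Audio: 128 kbps = 0.128 Mbps.
MPEG-4: 12.328 Mbps × 4380 s = 53996.6 Mb = 6.286 GiB.
H.265: 5.688 Mbps × 4380 s = 24913.4 Mb = 2.900 GiB.
Reduction: (1 − 2.900/6.286) × 100 = 53.86%.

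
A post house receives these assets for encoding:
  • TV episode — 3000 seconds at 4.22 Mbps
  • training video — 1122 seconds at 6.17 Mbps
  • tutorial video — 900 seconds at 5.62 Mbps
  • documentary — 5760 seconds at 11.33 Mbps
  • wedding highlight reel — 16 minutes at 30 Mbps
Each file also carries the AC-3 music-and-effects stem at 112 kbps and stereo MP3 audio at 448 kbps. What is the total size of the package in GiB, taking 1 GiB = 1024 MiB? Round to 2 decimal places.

14.58 GiB

Audio total: 112 + 448 = 560 kbps = 0.560 Mbps.
TV episode: 4.780 Mbps × 3000 s = 14340.0 Mb
training video: 6.730 Mbps × 1122 s = 7551.1 Mb
tutorial video: 6.180 Mbps × 900 s = 5562.0 Mb
documentary: 11.890 Mbps × 5760 s = 68486.4 Mb
wedding highlight reel: 30.560 Mbps × 960 s = 29337.6 Mb
Total: 125277.1 Mb = 15659.6 MB.
= 14.58 GiB.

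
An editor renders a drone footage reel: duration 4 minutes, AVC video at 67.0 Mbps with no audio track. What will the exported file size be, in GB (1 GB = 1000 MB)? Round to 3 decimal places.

4 min = 240 s
Total bitrate: 67.0 Mbps.
Stream data: 67.000 Mbps × 240 s = 16080.0 Mb.
16,080 Mb ÷ 8 = 2,010 MB → 2.010 GB.

2.010 GB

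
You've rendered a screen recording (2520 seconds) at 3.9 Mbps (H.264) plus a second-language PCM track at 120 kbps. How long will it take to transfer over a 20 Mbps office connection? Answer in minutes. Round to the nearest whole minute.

8 minutes

Audio: 120 kbps = 0.120 Mbps.
Total bitrate: 4.020 Mbps.
File: 4.020 Mbps × 2520 s = 10130.4 Mb.
At 20 Mbps: 10130.4 / 20 = 506.5 s ≈ 8.44 minutes.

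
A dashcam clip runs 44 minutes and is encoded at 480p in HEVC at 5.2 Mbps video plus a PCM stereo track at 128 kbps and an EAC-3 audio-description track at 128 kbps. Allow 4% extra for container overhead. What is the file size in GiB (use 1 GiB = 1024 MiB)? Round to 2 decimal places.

1.74 GiB

44 min = 2640 s
Audio total: 128 + 128 = 256 kbps = 0.256 Mbps.
Total bitrate: 5.2 + 0.256 = 5.456 Mbps.
Stream data: 5.456 Mbps × 2640 s = 14403.8 Mb.
With 4% container overhead: ×1.04.
14,980 Mb = 1,872,499,200 bytes ÷ 1,073,741,824 = 1.744 GiB.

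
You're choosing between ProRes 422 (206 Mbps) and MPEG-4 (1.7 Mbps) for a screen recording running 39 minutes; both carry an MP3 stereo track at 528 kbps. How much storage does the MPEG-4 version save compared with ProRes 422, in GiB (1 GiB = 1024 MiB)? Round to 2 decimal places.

39 min = 2340 s
Audio: 528 kbps = 0.528 Mbps.
ProRes 422: 206.528 Mbps × 2340 s = 483275.5 Mb = 56.261 GiB.
MPEG-4: 2.228 Mbps × 2340 s = 5213.5 Mb = 0.607 GiB.
Saving: 56.261 − 0.607 = 55.654 GiB.

55.65 GiB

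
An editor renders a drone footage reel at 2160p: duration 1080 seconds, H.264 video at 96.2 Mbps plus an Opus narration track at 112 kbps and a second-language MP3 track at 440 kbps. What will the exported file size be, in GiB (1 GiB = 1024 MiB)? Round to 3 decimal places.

Audio total: 112 + 440 = 552 kbps = 0.552 Mbps.
Total bitrate: 96.2 + 0.552 = 96.752 Mbps.
Stream data: 96.752 Mbps × 1080 s = 104492.2 Mb.
104,492 Mb = 13,061,520,000 bytes ÷ 1,073,741,824 = 12.16 GiB.

12.164 GiB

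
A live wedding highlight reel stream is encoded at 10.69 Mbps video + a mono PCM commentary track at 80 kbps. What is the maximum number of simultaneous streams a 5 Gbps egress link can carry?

Audio: 80 kbps = 0.080 Mbps.
Per-viewer media rate: 10.770 Mbps.
5 Gbps = 5,000 Mbps; 5,000 / 10.770 = 464.25 → 464 viewers.

464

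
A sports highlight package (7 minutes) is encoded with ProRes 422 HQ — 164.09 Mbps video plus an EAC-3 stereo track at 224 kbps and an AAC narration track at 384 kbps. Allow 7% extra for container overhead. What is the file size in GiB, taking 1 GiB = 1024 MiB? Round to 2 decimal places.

7 min = 420 s
Audio total: 224 + 384 = 608 kbps = 0.608 Mbps.
Total bitrate: 164.09 + 0.608 = 164.698 Mbps.
Stream data: 164.698 Mbps × 420 s = 69173.2 Mb.
With 7% container overhead: ×1.07.
74,015 Mb = 9,251,910,150 bytes ÷ 1,073,741,824 = 8.617 GiB.

8.62 GiB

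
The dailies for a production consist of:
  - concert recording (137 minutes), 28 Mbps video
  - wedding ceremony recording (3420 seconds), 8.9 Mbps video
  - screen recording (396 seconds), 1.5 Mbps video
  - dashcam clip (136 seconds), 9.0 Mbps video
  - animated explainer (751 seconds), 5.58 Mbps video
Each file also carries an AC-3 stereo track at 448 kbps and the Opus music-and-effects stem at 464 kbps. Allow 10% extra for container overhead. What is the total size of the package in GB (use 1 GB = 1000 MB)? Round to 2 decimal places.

Audio total: 448 + 464 = 912 kbps = 0.912 Mbps.
concert recording: 28.912 Mbps × 8220 s × 1.10 = 261422.3 Mb
wedding ceremony recording: 9.812 Mbps × 3420 s × 1.10 = 36912.7 Mb
screen recording: 2.412 Mbps × 396 s × 1.10 = 1050.7 Mb
dashcam clip: 9.912 Mbps × 136 s × 1.10 = 1482.8 Mb
animated explainer: 6.492 Mbps × 751 s × 1.10 = 5363.0 Mb
Total: 306231.6 Mb = 38278.9 MB.
= 38.28 GB.

38.28 GB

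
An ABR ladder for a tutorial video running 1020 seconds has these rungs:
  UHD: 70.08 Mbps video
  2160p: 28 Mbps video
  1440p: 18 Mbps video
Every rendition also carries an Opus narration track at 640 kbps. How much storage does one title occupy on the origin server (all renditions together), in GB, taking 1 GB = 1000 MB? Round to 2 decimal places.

15.05 GB

Audio: 640 kbps = 0.640 Mbps.
Sum of rendition bitrates: (70.08+0.640) + (28+0.640) + (18+0.640) = 118.000 Mbps.
× 1020 s = 120,360 Mb = 15,045 MB = 15.04 GB.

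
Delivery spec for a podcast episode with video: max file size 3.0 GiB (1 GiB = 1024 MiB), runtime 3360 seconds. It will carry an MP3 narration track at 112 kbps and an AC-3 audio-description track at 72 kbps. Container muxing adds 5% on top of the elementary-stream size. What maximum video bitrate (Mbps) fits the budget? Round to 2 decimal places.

Budget: 3.0 GiB = 25769.8 Mb.
Stream payload after overhead: 25769.8 / 1.05 = 24542.7 Mb.
Total bitrate budget: 24542.7 Mb / 3360 s = 7.304 Mbps.
Audio total: 112 + 72 = 184 kbps = 0.184 Mbps.
Video: 7.304 − 0.184 = 7.120 Mbps.

7.12 Mbps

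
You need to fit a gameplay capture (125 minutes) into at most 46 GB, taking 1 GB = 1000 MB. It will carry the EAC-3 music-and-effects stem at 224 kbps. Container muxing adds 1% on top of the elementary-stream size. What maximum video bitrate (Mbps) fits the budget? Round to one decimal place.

Budget: 46 GB = 368000.0 Mb.
Stream payload after overhead: 368000.0 / 1.01 = 364356.4 Mb.
125 min = 7500 s
Total bitrate budget: 364356.4 Mb / 7500 s = 48.581 Mbps.
Audio: 224 kbps = 0.224 Mbps.
Video: 48.581 − 0.224 = 48.357 Mbps.

48.4 Mbps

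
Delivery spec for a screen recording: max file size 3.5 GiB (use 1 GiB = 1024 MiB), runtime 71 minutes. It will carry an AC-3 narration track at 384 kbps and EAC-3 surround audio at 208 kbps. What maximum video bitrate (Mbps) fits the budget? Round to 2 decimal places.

6.47 Mbps

Budget: 3.5 GiB = 30064.8 Mb.
71 min = 4260 s
Total bitrate budget: 30064.8 Mb / 4260 s = 7.057 Mbps.
Audio total: 384 + 208 = 592 kbps = 0.592 Mbps.
Video: 7.057 − 0.592 = 6.465 Mbps.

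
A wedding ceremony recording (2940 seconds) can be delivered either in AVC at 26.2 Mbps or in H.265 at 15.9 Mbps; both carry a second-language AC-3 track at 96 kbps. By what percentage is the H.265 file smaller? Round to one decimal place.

39.2%

Audio: 96 kbps = 0.096 Mbps.
AVC: 26.296 Mbps × 2940 s = 77310.2 Mb = 9.000 GiB.
H.265: 15.996 Mbps × 2940 s = 47028.2 Mb = 5.475 GiB.
Reduction: (1 − 5.475/9.000) × 100 = 39.17%.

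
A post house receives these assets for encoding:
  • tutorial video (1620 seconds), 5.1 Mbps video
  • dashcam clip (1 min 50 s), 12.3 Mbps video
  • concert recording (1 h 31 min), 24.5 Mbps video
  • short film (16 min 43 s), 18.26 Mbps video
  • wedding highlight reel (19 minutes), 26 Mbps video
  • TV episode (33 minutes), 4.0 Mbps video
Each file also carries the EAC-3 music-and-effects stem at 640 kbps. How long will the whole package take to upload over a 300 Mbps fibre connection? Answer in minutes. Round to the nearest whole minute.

11 minutes

Audio: 640 kbps = 0.640 Mbps.
tutorial video: 5.740 Mbps × 1620 s = 9298.8 Mb
dashcam clip: 12.940 Mbps × 110 s = 1423.4 Mb
concert recording: 25.140 Mbps × 5460 s = 137264.4 Mb
short film: 18.900 Mbps × 1003 s = 18956.7 Mb
wedding highlight reel: 26.640 Mbps × 1140 s = 30369.6 Mb
TV episode: 4.640 Mbps × 1980 s = 9187.2 Mb
Total: 206500.1 Mb = 25812.5 MB.
At 300 Mbps: 206500.1 / 300 = 688 s ≈ 11.5 minutes.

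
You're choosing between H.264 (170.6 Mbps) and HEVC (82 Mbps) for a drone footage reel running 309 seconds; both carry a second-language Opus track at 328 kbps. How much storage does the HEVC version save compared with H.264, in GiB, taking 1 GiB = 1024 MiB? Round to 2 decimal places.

Audio: 328 kbps = 0.328 Mbps.
H.264: 170.928 Mbps × 309 s = 52816.8 Mb = 6.149 GiB.
HEVC: 82.328 Mbps × 309 s = 25439.4 Mb = 2.962 GiB.
Saving: 6.149 − 2.962 = 3.187 GiB.

3.19 GiB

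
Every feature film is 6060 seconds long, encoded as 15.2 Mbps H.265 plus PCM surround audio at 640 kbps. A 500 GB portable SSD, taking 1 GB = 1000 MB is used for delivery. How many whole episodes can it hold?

Audio: 640 kbps = 0.640 Mbps.
Total bitrate: 15.840 Mbps.
Per item: 15.840 Mbps × 6060 s = 95,990 Mb = 11,999 MB.
Capacity: 500 GB = 4,000,000 Mb; 41.67 items → 41 complete.

41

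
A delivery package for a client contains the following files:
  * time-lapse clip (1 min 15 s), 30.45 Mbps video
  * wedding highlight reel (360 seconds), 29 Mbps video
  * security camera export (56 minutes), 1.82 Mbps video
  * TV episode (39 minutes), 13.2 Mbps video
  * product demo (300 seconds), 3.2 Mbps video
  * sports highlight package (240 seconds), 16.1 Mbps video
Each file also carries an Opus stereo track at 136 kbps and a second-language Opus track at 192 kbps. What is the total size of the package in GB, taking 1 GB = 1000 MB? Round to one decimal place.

7.1 GB

Audio total: 136 + 192 = 328 kbps = 0.328 Mbps.
time-lapse clip: 30.778 Mbps × 75 s = 2308.3 Mb
wedding highlight reel: 29.328 Mbps × 360 s = 10558.1 Mb
security camera export: 2.148 Mbps × 3360 s = 7217.3 Mb
TV episode: 13.528 Mbps × 2340 s = 31655.5 Mb
product demo: 3.528 Mbps × 300 s = 1058.4 Mb
sports highlight package: 16.428 Mbps × 240 s = 3942.7 Mb
Total: 56740.3 Mb = 7092.5 MB.
= 7.093 GB.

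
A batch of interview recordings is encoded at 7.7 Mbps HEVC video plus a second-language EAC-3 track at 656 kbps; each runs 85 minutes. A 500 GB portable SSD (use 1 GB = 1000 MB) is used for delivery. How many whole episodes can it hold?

93

85 min = 5100 s
Audio: 656 kbps = 0.656 Mbps.
Total bitrate: 8.356 Mbps.
Per item: 8.356 Mbps × 5100 s = 42,616 Mb = 5,327 MB.
Capacity: 500 GB = 4,000,000 Mb; 93.86 items → 93 complete.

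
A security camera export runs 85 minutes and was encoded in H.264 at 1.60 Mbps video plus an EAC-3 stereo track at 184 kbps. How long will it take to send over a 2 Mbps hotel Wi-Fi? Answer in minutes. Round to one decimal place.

85 min = 5100 s
Audio: 184 kbps = 0.184 Mbps.
Total bitrate: 1.784 Mbps.
File: 1.784 Mbps × 5100 s = 9098.4 Mb.
At 2 Mbps: 9098.4 / 2 = 4549.2 s ≈ 75.8 minutes.

75.8 minutes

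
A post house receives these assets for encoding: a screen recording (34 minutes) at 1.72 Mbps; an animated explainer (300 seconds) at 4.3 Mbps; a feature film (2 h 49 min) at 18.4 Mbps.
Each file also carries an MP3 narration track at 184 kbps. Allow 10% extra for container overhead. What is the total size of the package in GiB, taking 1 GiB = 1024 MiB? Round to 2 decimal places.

Audio: 184 kbps = 0.184 Mbps.
screen recording: 1.904 Mbps × 2040 s × 1.10 = 4272.6 Mb
animated explainer: 4.484 Mbps × 300 s × 1.10 = 1479.7 Mb
feature film: 18.584 Mbps × 10140 s × 1.10 = 207285.9 Mb
Total: 213038.2 Mb = 26629.8 MB.
= 24.80 GiB.

24.80 GiB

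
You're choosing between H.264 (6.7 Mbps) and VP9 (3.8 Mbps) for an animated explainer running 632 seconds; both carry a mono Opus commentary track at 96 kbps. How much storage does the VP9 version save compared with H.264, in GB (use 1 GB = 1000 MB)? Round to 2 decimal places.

Audio: 96 kbps = 0.096 Mbps.
H.264: 6.796 Mbps × 632 s = 4295.1 Mb = 0.537 GB.
VP9: 3.896 Mbps × 632 s = 2462.3 Mb = 0.308 GB.
Saving: 0.537 − 0.308 = 0.229 GB.

0.23 GB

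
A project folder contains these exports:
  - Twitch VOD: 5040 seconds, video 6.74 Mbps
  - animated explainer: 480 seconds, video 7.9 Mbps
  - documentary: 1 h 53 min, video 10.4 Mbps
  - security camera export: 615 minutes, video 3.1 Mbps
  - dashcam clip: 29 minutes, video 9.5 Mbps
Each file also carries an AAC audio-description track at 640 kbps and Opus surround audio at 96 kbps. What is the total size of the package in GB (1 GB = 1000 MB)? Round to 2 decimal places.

34.59 GB

Audio total: 640 + 96 = 736 kbps = 0.736 Mbps.
Twitch VOD: 7.476 Mbps × 5040 s = 37679.0 Mb
animated explainer: 8.636 Mbps × 480 s = 4145.3 Mb
documentary: 11.136 Mbps × 6780 s = 75502.1 Mb
security camera export: 3.836 Mbps × 36900 s = 141548.4 Mb
dashcam clip: 10.236 Mbps × 1740 s = 17810.6 Mb
Total: 276685.4 Mb = 34585.7 MB.
= 34.59 GB.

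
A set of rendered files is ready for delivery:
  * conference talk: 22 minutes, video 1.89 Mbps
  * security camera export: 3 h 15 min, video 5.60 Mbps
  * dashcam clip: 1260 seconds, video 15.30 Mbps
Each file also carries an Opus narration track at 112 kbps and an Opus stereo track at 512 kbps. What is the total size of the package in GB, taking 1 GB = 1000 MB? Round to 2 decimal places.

12.03 GB

Audio total: 112 + 512 = 624 kbps = 0.624 Mbps.
conference talk: 2.514 Mbps × 1320 s = 3318.5 Mb
security camera export: 6.224 Mbps × 11700 s = 72820.8 Mb
dashcam clip: 15.924 Mbps × 1260 s = 20064.2 Mb
Total: 96203.5 Mb = 12025.4 MB.
= 12.03 GB.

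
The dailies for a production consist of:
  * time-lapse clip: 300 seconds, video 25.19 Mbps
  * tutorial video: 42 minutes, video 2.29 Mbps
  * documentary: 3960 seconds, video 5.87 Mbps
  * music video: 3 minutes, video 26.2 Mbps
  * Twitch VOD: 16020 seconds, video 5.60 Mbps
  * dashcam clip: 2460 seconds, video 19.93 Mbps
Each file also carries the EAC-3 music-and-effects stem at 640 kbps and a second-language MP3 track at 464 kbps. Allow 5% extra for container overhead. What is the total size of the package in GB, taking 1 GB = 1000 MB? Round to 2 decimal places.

27.32 GB

Audio total: 640 + 464 = 1104 kbps = 1.104 Mbps.
time-lapse clip: 26.294 Mbps × 300 s × 1.05 = 8282.6 Mb
tutorial video: 3.394 Mbps × 2520 s × 1.05 = 8980.5 Mb
documentary: 6.974 Mbps × 3960 s × 1.05 = 28997.9 Mb
music video: 27.304 Mbps × 180 s × 1.05 = 5160.5 Mb
Twitch VOD: 6.704 Mbps × 16020 s × 1.05 = 112768.0 Mb
dashcam clip: 21.034 Mbps × 2460 s × 1.05 = 54330.8 Mb
Total: 218520.3 Mb = 27315.0 MB.
= 27.32 GB.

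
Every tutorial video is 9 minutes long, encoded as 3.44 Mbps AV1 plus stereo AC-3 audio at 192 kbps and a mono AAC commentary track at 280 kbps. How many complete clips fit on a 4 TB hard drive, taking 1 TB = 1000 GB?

15148

9 min = 540 s
Audio total: 192 + 280 = 472 kbps = 0.472 Mbps.
Total bitrate: 3.912 Mbps.
Per item: 3.912 Mbps × 540 s = 2,112 Mb = 264.1 MB.
Capacity: 4 TB = 32,000,000 Mb; 15148.07 items → 15148 complete.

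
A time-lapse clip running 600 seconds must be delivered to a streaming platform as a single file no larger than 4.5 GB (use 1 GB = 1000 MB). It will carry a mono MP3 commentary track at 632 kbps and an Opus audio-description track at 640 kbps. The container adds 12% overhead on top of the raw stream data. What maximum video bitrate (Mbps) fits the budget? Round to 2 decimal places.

Budget: 4.5 GB = 36000.0 Mb.
Stream payload after overhead: 36000.0 / 1.12 = 32142.9 Mb.
Total bitrate budget: 32142.9 Mb / 600 s = 53.571 Mbps.
Audio total: 632 + 640 = 1272 kbps = 1.272 Mbps.
Video: 53.571 − 1.272 = 52.299 Mbps.

52.30 Mbps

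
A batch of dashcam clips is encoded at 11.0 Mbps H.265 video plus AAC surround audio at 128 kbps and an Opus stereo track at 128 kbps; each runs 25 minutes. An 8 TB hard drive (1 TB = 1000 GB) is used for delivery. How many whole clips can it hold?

3790

25 min = 1500 s
Audio total: 128 + 128 = 256 kbps = 0.256 Mbps.
Total bitrate: 11.256 Mbps.
Per item: 11.256 Mbps × 1500 s = 16,884 Mb = 2,110 MB.
Capacity: 8 TB = 64,000,000 Mb; 3790.57 items → 3790 complete.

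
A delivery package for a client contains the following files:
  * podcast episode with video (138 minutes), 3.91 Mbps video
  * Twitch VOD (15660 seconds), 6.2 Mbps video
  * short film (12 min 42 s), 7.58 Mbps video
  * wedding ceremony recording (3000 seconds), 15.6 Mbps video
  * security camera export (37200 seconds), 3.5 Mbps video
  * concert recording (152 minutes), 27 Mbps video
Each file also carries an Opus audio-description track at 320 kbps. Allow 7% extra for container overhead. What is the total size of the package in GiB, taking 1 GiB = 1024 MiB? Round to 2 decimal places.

Audio: 320 kbps = 0.320 Mbps.
podcast episode with video: 4.230 Mbps × 8280 s × 1.07 = 37476.1 Mb
Twitch VOD: 6.520 Mbps × 15660 s × 1.07 = 109250.4 Mb
short film: 7.900 Mbps × 762 s × 1.07 = 6441.2 Mb
wedding ceremony recording: 15.920 Mbps × 3000 s × 1.07 = 51103.2 Mb
security camera export: 3.820 Mbps × 37200 s × 1.07 = 152051.3 Mb
concert recording: 27.320 Mbps × 9120 s × 1.07 = 266599.5 Mb
Total: 622921.7 Mb = 77865.2 MB.
= 72.52 GiB.

72.52 GiB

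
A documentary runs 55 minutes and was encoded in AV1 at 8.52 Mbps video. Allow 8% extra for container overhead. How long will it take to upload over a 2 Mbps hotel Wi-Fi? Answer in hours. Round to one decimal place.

4.2 hours

55 min = 3300 s
File: 8.520 Mbps × 3300 s = 28116.0 Mb.
With 8% container overhead: ×1.08. → 30365.3 Mb.
At 2 Mbps: 30365.3 / 2 = 15182.6 s ≈ 4.22 hours.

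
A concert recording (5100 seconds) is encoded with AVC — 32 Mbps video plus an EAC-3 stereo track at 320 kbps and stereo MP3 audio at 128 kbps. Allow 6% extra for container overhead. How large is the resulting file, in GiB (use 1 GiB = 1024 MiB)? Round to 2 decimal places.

20.42 GiB

Audio total: 320 + 128 = 448 kbps = 0.448 Mbps.
Total bitrate: 32 + 0.448 = 32.448 Mbps.
Stream data: 32.448 Mbps × 5100 s = 165484.8 Mb.
With 6% container overhead: ×1.06.
175,414 Mb = 21,926,736,000 bytes ÷ 1,073,741,824 = 20.42 GiB.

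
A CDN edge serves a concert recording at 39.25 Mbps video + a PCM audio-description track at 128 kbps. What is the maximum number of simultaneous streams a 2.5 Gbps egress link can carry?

Audio: 128 kbps = 0.128 Mbps.
Per-viewer media rate: 39.378 Mbps.
2.5 Gbps = 2,500 Mbps; 2,500 / 39.378 = 63.49 → 63 viewers.

63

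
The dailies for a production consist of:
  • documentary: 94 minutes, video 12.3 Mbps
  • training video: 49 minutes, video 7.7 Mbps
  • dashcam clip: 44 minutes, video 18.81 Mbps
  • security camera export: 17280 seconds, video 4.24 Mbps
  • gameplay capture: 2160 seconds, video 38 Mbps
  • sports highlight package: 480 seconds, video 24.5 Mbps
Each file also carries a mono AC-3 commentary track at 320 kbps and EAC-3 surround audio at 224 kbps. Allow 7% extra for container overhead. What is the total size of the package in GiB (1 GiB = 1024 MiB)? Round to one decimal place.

40.6 GiB

Audio total: 320 + 224 = 544 kbps = 0.544 Mbps.
documentary: 12.844 Mbps × 5640 s × 1.07 = 77511.0 Mb
training video: 8.244 Mbps × 2940 s × 1.07 = 25934.0 Mb
dashcam clip: 19.354 Mbps × 2640 s × 1.07 = 54671.2 Mb
security camera export: 4.784 Mbps × 17280 s × 1.07 = 88454.2 Mb
gameplay capture: 38.544 Mbps × 2160 s × 1.07 = 89082.9 Mb
sports highlight package: 25.044 Mbps × 480 s × 1.07 = 12862.6 Mb
Total: 348515.9 Mb = 43564.5 MB.
= 40.57 GiB.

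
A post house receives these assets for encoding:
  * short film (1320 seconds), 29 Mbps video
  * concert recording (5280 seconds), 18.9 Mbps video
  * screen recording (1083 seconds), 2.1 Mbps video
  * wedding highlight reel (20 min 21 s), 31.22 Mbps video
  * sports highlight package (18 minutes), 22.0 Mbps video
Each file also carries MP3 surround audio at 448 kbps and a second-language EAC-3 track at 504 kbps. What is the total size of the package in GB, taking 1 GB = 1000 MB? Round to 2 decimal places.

Audio total: 448 + 504 = 952 kbps = 0.952 Mbps.
short film: 29.952 Mbps × 1320 s = 39536.6 Mb
concert recording: 19.852 Mbps × 5280 s = 104818.6 Mb
screen recording: 3.052 Mbps × 1083 s = 3305.3 Mb
wedding highlight reel: 32.172 Mbps × 1221 s = 39282.0 Mb
sports highlight package: 22.952 Mbps × 1080 s = 24788.2 Mb
Total: 211730.7 Mb = 26466.3 MB.
= 26.47 GB.

26.47 GB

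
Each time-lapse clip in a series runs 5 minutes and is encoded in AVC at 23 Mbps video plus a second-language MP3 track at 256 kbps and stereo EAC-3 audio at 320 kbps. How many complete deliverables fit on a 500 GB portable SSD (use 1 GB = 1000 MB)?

5 min = 300 s
Audio total: 256 + 320 = 576 kbps = 0.576 Mbps.
Total bitrate: 23.576 Mbps.
Per item: 23.576 Mbps × 300 s = 7,073 Mb = 884.1 MB.
Capacity: 500 GB = 4,000,000 Mb; 565.55 items → 565 complete.

565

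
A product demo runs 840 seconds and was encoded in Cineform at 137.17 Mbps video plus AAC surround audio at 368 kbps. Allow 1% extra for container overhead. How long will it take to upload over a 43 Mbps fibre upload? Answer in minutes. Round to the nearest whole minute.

45 minutes

Audio: 368 kbps = 0.368 Mbps.
Total bitrate: 137.538 Mbps.
File: 137.538 Mbps × 840 s = 115531.9 Mb.
With 1% container overhead: ×1.01. → 116687.2 Mb.
At 43 Mbps: 116687.2 / 43 = 2713.7 s ≈ 45.2 minutes.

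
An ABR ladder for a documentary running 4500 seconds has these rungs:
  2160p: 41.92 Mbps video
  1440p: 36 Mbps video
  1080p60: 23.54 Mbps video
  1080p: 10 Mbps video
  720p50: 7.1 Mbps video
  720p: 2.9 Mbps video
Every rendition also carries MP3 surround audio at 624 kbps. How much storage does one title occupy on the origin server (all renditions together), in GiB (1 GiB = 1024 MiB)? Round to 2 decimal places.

65.59 GiB

Audio: 624 kbps = 0.624 Mbps.
Sum of rendition bitrates: (41.92+0.624) + (36+0.624) + (23.54+0.624) + (10+0.624) + (7.1+0.624) + (2.9+0.624) = 125.204 Mbps.
× 4500 s = 563,418 Mb = 70,427 MB = 65.59 GiB.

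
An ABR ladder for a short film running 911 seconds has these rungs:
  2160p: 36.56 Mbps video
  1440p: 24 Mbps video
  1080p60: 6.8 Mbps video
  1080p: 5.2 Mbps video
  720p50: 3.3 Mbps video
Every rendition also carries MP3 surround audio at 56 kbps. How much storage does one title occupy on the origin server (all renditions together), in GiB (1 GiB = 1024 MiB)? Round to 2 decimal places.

Audio: 56 kbps = 0.056 Mbps.
Sum of rendition bitrates: (36.56+0.056) + (24+0.056) + (6.8+0.056) + (5.2+0.056) + (3.3+0.056) = 76.140 Mbps.
× 911 s = 69,364 Mb = 8,670 MB = 8.075 GiB.

8.07 GiB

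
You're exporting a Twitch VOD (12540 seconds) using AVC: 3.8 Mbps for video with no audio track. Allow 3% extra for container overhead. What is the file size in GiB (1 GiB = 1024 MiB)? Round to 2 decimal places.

Total bitrate: 3.8 Mbps.
Stream data: 3.800 Mbps × 12540 s = 47652.0 Mb.
With 3% container overhead: ×1.03.
49,082 Mb = 6,135,195,000 bytes ÷ 1,073,741,824 = 5.714 GiB.

5.71 GiB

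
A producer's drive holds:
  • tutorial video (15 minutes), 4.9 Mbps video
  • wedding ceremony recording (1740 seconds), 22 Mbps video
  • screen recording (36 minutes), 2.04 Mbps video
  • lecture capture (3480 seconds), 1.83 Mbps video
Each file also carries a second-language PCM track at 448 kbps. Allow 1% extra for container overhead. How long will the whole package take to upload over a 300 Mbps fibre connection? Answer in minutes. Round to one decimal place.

Audio: 448 kbps = 0.448 Mbps.
tutorial video: 5.348 Mbps × 900 s × 1.01 = 4861.3 Mb
wedding ceremony recording: 22.448 Mbps × 1740 s × 1.01 = 39450.1 Mb
screen recording: 2.488 Mbps × 2160 s × 1.01 = 5427.8 Mb
lecture capture: 2.278 Mbps × 3480 s × 1.01 = 8006.7 Mb
Total: 57746.0 Mb = 7218.2 MB.
At 300 Mbps: 57746.0 / 300 = 192 s ≈ 3.21 minutes.

3.2 minutes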